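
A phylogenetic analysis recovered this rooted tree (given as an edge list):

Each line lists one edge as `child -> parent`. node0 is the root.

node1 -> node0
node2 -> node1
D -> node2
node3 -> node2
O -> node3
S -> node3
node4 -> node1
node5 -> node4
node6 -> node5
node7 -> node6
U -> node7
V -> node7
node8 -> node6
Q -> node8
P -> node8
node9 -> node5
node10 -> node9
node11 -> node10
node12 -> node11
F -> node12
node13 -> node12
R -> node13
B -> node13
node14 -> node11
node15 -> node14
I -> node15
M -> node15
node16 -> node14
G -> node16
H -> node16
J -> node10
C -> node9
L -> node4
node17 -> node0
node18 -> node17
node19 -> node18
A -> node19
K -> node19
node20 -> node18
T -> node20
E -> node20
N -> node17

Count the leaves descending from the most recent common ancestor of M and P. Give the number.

13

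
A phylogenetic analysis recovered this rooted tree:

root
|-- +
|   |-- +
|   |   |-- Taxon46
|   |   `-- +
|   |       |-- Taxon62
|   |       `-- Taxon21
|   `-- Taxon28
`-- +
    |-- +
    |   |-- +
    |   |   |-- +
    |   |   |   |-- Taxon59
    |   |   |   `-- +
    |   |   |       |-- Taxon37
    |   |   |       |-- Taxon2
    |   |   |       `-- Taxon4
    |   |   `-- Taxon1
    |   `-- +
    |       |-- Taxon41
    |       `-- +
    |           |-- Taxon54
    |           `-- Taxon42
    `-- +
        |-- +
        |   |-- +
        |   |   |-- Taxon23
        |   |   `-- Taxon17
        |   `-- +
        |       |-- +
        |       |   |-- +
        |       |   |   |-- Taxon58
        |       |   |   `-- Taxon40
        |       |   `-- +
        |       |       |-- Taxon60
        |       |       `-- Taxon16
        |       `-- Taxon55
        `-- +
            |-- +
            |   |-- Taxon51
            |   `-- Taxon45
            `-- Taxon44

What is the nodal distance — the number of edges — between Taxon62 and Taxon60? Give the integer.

The MRCA of Taxon62 and Taxon60 is the root of the tree.
From Taxon62 up to that node: 4 branches. From Taxon60 up to the same node: 7 branches. Total: 4 + 7 = 11.

11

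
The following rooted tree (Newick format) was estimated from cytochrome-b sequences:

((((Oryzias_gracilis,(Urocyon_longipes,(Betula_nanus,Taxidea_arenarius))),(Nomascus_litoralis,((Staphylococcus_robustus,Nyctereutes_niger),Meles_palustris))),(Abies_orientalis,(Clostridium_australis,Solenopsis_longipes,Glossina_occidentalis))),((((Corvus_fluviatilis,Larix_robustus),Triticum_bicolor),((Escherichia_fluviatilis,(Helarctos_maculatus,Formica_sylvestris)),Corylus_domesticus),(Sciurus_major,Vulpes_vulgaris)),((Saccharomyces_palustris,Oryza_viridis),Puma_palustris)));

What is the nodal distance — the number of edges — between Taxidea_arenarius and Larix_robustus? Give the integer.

11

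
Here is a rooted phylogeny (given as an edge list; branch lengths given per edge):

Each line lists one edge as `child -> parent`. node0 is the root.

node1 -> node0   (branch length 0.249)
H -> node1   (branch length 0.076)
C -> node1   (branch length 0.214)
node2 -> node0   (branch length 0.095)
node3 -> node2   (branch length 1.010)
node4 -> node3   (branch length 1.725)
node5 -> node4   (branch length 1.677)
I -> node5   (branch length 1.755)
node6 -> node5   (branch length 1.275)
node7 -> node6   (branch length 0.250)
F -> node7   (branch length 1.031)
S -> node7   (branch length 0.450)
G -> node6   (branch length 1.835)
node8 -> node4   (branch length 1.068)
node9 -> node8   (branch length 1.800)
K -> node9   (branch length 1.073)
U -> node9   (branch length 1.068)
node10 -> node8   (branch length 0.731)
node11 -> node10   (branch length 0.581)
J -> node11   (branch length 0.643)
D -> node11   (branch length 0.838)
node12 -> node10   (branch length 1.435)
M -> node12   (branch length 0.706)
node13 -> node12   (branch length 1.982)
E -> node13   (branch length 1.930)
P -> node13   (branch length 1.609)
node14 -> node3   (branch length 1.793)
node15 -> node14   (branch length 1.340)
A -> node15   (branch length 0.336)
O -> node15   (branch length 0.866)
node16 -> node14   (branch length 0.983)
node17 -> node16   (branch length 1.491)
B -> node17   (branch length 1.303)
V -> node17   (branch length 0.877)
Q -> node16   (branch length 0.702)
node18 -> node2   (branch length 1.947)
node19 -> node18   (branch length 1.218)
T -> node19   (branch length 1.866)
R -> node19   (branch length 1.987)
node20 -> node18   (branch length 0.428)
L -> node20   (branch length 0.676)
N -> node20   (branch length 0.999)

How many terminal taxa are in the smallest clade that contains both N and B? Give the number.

The MRCA of N and B is the node subtending ((((I,((F,S),G)),((K,U),((J,D),(M,(E,P))))),((A,O),((B,V),Q))),((T,R),(L,N))).
That clade contains 20 terminal taxa: A, B, D, E, F, G, I, J, K, L, M, N, O, P, Q, R, S, T, U, V.

20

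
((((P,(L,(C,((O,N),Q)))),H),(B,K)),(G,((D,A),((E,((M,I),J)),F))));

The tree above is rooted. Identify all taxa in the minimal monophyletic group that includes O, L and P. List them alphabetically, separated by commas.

Tracing O: it sits inside (O,N).
Tracing L: it sits inside (L,(C,((O,N),Q))).
Tracing P: it sits inside (P,(L,(C,((O,N),Q)))).
The smallest clade enclosing all 3 is (P,(L,(C,((O,N),Q)))); the answer is its 6 terminal taxa in alphabetical order.

C, L, N, O, P, Q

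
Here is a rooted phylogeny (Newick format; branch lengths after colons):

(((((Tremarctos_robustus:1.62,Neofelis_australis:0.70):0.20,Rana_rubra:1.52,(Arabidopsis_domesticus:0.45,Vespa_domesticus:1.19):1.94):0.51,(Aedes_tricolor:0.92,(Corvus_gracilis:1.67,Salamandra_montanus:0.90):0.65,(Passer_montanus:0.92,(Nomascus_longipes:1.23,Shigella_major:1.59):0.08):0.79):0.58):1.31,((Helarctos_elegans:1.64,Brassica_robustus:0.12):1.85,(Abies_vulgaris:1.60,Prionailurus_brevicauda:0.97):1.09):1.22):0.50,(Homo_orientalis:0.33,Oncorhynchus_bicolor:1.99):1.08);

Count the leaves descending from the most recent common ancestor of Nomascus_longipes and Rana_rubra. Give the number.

The MRCA of Nomascus_longipes and Rana_rubra is the node subtending (((Tremarctos_robustus,Neofelis_australis),Rana_rubra,(Arabidopsis_domesticus,Vespa_domesticus)),(Aedes_tricolor,(Corvus_gracilis,Salamandra_montanus),(Passer_montanus,(Nomascus_longipes,Shigella_major)))).
That clade contains 11 terminal taxa: Aedes_tricolor, Arabidopsis_domesticus, Corvus_gracilis, Neofelis_australis, Nomascus_longipes, Passer_montanus, Rana_rubra, Salamandra_montanus, Shigella_major, Tremarctos_robustus, Vespa_domesticus.

11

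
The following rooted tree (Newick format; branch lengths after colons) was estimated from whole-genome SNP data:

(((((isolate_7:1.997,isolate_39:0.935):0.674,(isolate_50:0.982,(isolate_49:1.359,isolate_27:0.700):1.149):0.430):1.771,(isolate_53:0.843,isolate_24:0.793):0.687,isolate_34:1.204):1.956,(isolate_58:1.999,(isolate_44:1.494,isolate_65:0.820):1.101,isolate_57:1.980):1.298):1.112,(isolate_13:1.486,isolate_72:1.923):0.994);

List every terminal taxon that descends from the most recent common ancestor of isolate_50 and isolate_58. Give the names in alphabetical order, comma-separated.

isolate_24, isolate_27, isolate_34, isolate_39, isolate_44, isolate_49, isolate_50, isolate_53, isolate_57, isolate_58, isolate_65, isolate_7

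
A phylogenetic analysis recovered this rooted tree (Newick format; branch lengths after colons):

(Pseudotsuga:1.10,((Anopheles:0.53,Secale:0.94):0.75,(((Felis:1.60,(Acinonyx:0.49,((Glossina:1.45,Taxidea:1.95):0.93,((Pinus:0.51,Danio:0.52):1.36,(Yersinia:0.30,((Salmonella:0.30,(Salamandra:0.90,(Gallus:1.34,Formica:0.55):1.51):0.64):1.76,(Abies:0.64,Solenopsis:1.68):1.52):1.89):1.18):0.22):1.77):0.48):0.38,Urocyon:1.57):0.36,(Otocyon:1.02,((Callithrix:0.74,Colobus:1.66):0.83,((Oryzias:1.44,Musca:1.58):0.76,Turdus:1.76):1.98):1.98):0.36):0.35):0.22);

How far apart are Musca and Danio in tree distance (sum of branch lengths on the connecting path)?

11.75

The path runs Musca → … → MRCA → … → Danio; the MRCA is the node subtending (((Felis,(Acinonyx,((Glossina,Taxidea),((Pinus,Danio),(Yersinia,((Salmonella,(Salamandra,(Gallus,Formica))),(Abies,Solenopsis))))))),Urocyon),(Otocyon,((Callithrix,Colobus),((Oryzias,Musca),Turdus)))).
Branch lengths along that path: 1.58 + 0.76 + 1.98 + 1.98 + 0.36 + 0.36 + 0.38 + 0.48 + 1.77 + 0.22 + 1.36 + 0.52 = 11.75.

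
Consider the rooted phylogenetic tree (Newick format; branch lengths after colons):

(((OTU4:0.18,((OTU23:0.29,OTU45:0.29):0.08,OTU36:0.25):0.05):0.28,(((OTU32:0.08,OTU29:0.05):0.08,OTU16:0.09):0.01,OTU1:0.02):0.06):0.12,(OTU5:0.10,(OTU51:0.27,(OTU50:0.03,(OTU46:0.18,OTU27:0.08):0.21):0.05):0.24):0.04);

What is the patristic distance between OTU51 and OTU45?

1.37

The path runs OTU51 → … → MRCA → … → OTU45; the MRCA is the root of the tree.
Branch lengths along that path: 0.27 + 0.24 + 0.04 + 0.12 + 0.28 + 0.05 + 0.08 + 0.29 = 1.37.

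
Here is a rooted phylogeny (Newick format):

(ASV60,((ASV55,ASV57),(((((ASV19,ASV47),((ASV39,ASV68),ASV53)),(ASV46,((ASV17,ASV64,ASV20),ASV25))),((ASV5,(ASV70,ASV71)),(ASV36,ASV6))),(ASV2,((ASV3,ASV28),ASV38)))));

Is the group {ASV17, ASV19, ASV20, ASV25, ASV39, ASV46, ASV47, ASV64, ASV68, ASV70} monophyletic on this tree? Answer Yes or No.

The MRCA of the listed taxa subtends ((((ASV19,ASV47),((ASV39,ASV68),ASV53)),(ASV46,((ASV17,ASV64,ASV20),ASV25))),((ASV5,(ASV70,ASV71)),(ASV36,ASV6))).
That clade also contains ASV36, ASV5, ASV53, ASV6, ASV71, which are not in the proposed group, so the group is not monophyletic.

No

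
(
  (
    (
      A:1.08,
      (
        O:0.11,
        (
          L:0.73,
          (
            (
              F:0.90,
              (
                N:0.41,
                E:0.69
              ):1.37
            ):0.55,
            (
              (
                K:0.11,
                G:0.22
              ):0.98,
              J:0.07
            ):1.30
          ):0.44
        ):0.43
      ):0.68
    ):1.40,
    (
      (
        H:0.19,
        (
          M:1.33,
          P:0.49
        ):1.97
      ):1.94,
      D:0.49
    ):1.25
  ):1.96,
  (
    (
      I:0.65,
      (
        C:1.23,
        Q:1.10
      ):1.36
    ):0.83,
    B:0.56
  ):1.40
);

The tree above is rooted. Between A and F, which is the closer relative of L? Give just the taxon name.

The MRCA of L and F subtends (L,((F,(N,E)),((K,G),J))) (7 taxa).
The MRCA of L and A subtends (A,(O,(L,((F,(N,E)),((K,G),J))))) (9 taxa).
The first is nested inside the second, so L shares a more recent common ancestor with F.

F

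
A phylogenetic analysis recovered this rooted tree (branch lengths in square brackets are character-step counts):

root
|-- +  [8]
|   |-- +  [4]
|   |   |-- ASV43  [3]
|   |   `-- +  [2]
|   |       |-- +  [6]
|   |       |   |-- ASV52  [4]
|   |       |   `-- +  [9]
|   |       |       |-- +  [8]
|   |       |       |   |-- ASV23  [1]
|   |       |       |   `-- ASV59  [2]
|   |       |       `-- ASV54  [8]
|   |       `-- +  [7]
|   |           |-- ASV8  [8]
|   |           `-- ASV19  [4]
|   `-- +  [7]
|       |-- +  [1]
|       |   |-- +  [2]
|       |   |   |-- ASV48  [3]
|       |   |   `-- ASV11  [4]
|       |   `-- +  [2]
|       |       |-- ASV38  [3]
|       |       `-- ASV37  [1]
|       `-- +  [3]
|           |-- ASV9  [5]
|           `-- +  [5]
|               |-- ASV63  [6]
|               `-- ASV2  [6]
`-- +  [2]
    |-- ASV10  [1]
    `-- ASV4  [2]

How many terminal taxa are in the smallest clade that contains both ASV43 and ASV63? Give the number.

The MRCA of ASV43 and ASV63 is the node subtending ((ASV43,((ASV52,((ASV23,ASV59),ASV54)),(ASV8,ASV19))),(((ASV48,ASV11),(ASV38,ASV37)),(ASV9,(ASV63,ASV2)))).
That clade contains 14 terminal taxa: ASV11, ASV19, ASV2, ASV23, ASV37, ASV38, ASV43, ASV48, ASV52, ASV54, ASV59, ASV63, ASV8, ASV9.

14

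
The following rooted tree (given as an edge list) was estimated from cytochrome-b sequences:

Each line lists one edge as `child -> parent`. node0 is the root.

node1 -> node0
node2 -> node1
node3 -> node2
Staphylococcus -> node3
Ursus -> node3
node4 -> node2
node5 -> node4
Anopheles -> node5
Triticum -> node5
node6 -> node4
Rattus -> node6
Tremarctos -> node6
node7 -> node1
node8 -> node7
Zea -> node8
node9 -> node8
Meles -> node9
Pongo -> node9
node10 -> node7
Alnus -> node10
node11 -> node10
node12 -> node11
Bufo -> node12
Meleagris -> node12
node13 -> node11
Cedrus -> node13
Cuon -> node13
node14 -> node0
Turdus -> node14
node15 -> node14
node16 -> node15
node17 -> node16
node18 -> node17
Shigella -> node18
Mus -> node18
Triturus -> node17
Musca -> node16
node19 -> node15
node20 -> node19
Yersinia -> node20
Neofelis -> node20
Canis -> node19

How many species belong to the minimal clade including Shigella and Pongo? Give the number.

The MRCA of Shigella and Pongo is the root, so the clade is the entire tree.
That clade contains 22 terminal taxa: Alnus, Anopheles, Bufo, Canis, Cedrus, Cuon, Meleagris, Meles, Mus, Musca, Neofelis, Pongo, Rattus, Shigella, Staphylococcus, Tremarctos, Triticum, Triturus, Turdus, Ursus, Yersinia, Zea.

22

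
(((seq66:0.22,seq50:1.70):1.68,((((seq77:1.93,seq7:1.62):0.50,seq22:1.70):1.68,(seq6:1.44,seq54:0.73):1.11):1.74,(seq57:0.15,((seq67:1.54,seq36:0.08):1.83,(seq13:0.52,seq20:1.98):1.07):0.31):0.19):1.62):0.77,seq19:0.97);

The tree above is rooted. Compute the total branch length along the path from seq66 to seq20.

The path runs seq66 → … → MRCA → … → seq20; the MRCA is the node subtending ((seq66,seq50),((((seq77,seq7),seq22),(seq6,seq54)),(seq57,((seq67,seq36),(seq13,seq20))))).
Branch lengths along that path: 0.22 + 1.68 + 1.62 + 0.19 + 0.31 + 1.07 + 1.98 = 7.07.

7.07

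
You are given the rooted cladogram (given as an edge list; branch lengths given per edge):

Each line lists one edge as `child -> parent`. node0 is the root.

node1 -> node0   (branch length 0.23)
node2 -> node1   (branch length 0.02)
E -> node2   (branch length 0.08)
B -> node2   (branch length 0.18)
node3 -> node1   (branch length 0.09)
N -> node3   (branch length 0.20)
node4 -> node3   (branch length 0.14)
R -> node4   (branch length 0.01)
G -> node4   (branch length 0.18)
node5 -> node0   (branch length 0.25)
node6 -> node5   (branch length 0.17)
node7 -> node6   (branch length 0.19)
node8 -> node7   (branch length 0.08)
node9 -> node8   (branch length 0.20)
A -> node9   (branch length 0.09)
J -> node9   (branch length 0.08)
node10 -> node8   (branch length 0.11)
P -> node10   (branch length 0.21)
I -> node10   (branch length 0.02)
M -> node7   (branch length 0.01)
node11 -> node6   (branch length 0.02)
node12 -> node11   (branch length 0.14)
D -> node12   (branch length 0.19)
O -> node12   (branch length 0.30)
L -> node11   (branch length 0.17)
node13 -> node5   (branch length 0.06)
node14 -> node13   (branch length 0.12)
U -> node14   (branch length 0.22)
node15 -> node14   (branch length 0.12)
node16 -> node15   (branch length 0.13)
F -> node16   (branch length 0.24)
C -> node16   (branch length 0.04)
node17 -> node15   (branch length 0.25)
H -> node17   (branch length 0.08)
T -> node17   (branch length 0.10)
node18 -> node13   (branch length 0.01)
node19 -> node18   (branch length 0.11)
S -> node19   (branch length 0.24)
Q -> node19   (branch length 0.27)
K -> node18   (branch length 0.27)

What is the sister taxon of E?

B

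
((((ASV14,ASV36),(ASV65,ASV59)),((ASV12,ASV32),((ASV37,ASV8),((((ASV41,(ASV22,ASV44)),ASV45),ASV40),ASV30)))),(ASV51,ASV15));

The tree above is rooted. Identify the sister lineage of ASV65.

ASV65 attaches to the tree at the node subtending (ASV65,ASV59).
The other lineage descending from that same node — the sister group — is the single tip ASV59.

ASV59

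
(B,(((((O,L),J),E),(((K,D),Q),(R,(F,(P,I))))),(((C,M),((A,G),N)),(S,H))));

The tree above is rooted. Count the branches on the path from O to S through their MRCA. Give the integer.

The MRCA of O and S is the node subtending (((((O,L),J),E),(((K,D),Q),(R,(F,(P,I))))),(((C,M),((A,G),N)),(S,H))).
From O up to that node: 5 branches. From S up to the same node: 3 branches. Total: 5 + 3 = 8.

8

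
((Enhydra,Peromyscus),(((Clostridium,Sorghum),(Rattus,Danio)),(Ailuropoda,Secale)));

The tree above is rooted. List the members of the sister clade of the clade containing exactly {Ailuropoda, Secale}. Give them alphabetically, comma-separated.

Clostridium, Danio, Rattus, Sorghum

The clade containing exactly {Ailuropoda, Secale} attaches to the tree at the node subtending (((Clostridium,Sorghum),(Rattus,Danio)),(Ailuropoda,Secale)).
The other lineage descending from that same node — the sister group — is ((Clostridium,Sorghum),(Rattus,Danio)); its 4 tips in alphabetical order are the answer.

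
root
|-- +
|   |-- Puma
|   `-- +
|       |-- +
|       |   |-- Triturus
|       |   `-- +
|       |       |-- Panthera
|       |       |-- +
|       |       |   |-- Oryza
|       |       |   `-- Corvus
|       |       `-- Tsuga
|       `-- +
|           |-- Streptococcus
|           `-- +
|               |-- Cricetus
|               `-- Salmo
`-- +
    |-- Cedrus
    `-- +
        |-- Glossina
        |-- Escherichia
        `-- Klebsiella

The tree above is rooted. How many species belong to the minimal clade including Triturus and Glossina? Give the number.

The MRCA of Triturus and Glossina is the root, so the clade is the entire tree.
That clade contains 13 terminal taxa: Cedrus, Corvus, Cricetus, Escherichia, Glossina, Klebsiella, Oryza, Panthera, Puma, Salmo, Streptococcus, Triturus, Tsuga.

13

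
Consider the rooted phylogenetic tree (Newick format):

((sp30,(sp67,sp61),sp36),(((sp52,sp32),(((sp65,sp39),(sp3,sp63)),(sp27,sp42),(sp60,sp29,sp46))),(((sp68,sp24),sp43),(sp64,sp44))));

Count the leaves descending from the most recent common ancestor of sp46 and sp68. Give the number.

16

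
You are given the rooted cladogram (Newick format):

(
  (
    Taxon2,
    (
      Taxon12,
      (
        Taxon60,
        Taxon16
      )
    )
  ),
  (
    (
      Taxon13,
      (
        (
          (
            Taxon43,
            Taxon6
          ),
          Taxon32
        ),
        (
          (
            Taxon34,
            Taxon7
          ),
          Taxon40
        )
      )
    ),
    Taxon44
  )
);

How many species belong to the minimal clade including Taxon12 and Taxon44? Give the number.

The MRCA of Taxon12 and Taxon44 is the root, so the clade is the entire tree.
That clade contains 12 terminal taxa: Taxon12, Taxon13, Taxon16, Taxon2, Taxon32, Taxon34, Taxon40, Taxon43, Taxon44, Taxon6, Taxon60, Taxon7.

12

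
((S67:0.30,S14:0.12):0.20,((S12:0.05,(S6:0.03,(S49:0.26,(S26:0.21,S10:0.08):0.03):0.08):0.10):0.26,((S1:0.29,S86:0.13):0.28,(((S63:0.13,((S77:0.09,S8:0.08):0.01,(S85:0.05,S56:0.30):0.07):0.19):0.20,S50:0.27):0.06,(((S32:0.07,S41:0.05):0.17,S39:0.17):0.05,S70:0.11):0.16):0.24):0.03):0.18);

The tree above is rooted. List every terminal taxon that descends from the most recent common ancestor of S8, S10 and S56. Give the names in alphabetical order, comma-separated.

S1, S10, S12, S26, S32, S39, S41, S49, S50, S56, S6, S63, S70, S77, S8, S85, S86

Tracing S8: it sits inside (S77,S8).
Tracing S10: it sits inside (S26,S10).
Tracing S56: it sits inside (S85,S56).
The smallest clade enclosing all 3 is ((S12,(S6,(S49,(S26,S10)))),((S1,S86),(((S63,((S77,S8),(S85,S56))),S50),(((S32,S41),S39),S70)))); the answer is its 17 terminal taxa in alphabetical order.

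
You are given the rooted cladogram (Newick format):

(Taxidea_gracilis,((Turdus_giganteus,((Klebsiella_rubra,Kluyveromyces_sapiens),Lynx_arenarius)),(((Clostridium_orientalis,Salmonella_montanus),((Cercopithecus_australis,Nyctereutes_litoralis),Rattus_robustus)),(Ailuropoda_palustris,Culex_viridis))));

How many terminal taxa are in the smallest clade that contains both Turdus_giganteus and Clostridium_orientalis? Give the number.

The MRCA of Turdus_giganteus and Clostridium_orientalis is the node subtending ((Turdus_giganteus,((Klebsiella_rubra,Kluyveromyces_sapiens),Lynx_arenarius)),(((Clostridium_orientalis,Salmonella_montanus),((Cercopithecus_australis,Nyctereutes_litoralis),Rattus_robustus)),(Ailuropoda_palustris,Culex_viridis))).
That clade contains 11 terminal taxa: Ailuropoda_palustris, Cercopithecus_australis, Clostridium_orientalis, Culex_viridis, Klebsiella_rubra, Kluyveromyces_sapiens, Lynx_arenarius, Nyctereutes_litoralis, Rattus_robustus, Salmonella_montanus, Turdus_giganteus.

11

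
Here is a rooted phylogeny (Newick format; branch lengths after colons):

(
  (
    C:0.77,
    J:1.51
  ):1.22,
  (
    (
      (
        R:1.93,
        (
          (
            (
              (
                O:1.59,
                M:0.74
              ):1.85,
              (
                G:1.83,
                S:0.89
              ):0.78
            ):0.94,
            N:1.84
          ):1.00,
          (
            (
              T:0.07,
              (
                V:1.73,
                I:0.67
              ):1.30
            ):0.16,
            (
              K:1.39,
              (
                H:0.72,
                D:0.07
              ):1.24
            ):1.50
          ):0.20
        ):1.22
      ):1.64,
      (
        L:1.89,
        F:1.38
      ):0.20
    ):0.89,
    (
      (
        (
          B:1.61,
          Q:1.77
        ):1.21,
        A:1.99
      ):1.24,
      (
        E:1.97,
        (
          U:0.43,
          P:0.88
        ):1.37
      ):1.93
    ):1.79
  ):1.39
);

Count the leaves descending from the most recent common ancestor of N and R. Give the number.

12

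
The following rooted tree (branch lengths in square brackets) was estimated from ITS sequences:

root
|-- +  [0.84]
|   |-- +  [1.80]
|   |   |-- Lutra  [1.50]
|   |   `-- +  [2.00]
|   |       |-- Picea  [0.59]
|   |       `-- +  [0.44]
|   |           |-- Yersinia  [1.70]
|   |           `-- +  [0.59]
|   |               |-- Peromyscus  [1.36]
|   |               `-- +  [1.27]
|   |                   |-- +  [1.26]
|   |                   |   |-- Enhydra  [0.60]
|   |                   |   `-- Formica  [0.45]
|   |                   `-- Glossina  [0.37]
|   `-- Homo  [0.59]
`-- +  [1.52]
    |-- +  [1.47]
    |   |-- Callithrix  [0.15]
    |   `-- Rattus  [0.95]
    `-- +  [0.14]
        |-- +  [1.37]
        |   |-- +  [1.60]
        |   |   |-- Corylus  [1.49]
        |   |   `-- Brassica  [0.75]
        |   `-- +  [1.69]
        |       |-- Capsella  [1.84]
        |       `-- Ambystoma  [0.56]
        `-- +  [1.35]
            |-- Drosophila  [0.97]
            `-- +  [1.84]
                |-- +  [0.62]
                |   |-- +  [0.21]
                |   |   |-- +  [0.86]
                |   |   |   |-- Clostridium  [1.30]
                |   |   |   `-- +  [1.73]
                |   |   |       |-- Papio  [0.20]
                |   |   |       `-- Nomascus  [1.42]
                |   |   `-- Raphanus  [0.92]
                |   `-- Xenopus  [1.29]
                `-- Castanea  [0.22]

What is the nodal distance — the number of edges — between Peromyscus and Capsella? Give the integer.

11

The MRCA of Peromyscus and Capsella is the root of the tree.
From Peromyscus up to that node: 6 branches. From Capsella up to the same node: 5 branches. Total: 6 + 5 = 11.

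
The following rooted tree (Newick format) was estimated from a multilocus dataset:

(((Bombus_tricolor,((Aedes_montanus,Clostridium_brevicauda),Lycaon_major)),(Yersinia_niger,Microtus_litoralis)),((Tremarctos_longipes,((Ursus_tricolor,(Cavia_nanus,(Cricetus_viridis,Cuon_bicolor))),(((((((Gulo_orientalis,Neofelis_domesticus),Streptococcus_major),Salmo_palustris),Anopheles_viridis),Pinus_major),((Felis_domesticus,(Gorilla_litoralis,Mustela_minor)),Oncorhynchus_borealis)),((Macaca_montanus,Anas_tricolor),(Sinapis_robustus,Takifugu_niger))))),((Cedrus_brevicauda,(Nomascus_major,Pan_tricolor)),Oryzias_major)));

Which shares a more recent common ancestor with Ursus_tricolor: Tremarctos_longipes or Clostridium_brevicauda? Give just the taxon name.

Tremarctos_longipes

The MRCA of Ursus_tricolor and Tremarctos_longipes subtends (Tremarctos_longipes,((Ursus_tricolor,(Cavia_nanus,(Cricetus_viridis,Cuon_bicolor))),(((((((Gulo_orientalis,Neofelis_domesticus),Streptococcus_major),Salmo_palustris),Anopheles_viridis),Pinus_major),((Felis_domesticus,(Gorilla_litoralis,Mustela_minor)),Oncorhynchus_borealis)),((Macaca_montanus,Anas_tricolor),(Sinapis_robustus,Takifugu_niger))))) (19 taxa).
The MRCA of Ursus_tricolor and Clostridium_brevicauda is the root, subtending the entire tree (29 taxa).
The first is nested inside the second, so Ursus_tricolor shares a more recent common ancestor with Tremarctos_longipes.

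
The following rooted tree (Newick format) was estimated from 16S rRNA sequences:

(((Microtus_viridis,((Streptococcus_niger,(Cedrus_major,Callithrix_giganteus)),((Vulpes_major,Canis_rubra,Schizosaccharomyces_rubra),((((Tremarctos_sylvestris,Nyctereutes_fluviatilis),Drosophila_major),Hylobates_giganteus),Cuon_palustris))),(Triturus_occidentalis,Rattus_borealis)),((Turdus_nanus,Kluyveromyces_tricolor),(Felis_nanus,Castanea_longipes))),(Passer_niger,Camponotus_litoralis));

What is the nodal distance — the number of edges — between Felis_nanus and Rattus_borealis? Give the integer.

6

The MRCA of Felis_nanus and Rattus_borealis is the node subtending ((Microtus_viridis,((Streptococcus_niger,(Cedrus_major,Callithrix_giganteus)),((Vulpes_major,Canis_rubra,Schizosaccharomyces_rubra),((((Tremarctos_sylvestris,Nyctereutes_fluviatilis),Drosophila_major),Hylobates_giganteus),Cuon_palustris))),(Triturus_occidentalis,Rattus_borealis)),((Turdus_nanus,Kluyveromyces_tricolor),(Felis_nanus,Castanea_longipes))).
From Felis_nanus up to that node: 3 branches. From Rattus_borealis up to the same node: 3 branches. Total: 3 + 3 = 6.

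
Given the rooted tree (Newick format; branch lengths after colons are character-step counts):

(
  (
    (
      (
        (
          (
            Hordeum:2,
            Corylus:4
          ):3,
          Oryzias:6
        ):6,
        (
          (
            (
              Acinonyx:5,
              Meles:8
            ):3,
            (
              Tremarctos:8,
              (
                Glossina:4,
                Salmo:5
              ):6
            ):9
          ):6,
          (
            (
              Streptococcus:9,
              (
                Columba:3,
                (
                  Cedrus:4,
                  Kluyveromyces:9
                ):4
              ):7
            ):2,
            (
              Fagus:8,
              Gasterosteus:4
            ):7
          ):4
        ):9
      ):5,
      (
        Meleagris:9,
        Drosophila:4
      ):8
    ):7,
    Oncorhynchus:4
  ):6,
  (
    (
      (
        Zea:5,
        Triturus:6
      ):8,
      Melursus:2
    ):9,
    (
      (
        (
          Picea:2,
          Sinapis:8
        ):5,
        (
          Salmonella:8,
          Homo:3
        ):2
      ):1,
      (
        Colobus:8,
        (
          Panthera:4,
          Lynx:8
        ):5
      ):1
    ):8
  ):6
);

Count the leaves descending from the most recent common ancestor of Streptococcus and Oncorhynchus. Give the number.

17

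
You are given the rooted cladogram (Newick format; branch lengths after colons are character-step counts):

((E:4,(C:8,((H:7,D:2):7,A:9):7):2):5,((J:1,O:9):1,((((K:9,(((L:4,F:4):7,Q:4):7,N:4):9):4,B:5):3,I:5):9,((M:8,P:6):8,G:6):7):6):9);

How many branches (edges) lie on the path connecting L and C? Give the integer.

12

The MRCA of L and C is the root of the tree.
From L up to that node: 9 branches. From C up to the same node: 3 branches. Total: 9 + 3 = 12.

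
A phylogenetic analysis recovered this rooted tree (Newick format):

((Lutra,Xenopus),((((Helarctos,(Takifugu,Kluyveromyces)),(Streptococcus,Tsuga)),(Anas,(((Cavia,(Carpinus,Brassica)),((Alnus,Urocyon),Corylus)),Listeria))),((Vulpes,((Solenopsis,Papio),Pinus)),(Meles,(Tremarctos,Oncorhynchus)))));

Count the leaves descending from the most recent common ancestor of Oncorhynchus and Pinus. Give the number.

7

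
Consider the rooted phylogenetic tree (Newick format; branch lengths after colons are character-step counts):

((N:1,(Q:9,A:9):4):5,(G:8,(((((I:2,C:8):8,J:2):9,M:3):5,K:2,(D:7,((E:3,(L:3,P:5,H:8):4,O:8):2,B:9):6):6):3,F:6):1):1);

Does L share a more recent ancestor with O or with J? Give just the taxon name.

The MRCA of L and O subtends (E,(L,P,H),O) (5 taxa).
The MRCA of L and J subtends ((((I,C),J),M),K,(D,((E,(L,P,H),O),B))) (12 taxa).
The first is nested inside the second, so L shares a more recent common ancestor with O.

O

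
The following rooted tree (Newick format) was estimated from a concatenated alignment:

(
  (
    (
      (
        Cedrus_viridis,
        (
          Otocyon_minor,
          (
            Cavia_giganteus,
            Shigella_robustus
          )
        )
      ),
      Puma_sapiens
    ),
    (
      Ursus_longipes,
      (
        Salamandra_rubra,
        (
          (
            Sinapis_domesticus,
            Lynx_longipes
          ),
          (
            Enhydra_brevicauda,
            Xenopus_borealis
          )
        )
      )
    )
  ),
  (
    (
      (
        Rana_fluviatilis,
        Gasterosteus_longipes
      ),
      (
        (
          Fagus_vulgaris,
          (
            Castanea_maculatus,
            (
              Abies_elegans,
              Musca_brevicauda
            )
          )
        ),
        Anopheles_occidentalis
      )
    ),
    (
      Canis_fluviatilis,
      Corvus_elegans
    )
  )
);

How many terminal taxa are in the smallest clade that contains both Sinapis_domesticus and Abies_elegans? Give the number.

The MRCA of Sinapis_domesticus and Abies_elegans is the root, so the clade is the entire tree.
That clade contains 20 terminal taxa: Abies_elegans, Anopheles_occidentalis, Canis_fluviatilis, Castanea_maculatus, Cavia_giganteus, Cedrus_viridis, Corvus_elegans, Enhydra_brevicauda, Fagus_vulgaris, Gasterosteus_longipes, Lynx_longipes, Musca_brevicauda, Otocyon_minor, Puma_sapiens, Rana_fluviatilis, Salamandra_rubra, Shigella_robustus, Sinapis_domesticus, Ursus_longipes, Xenopus_borealis.

20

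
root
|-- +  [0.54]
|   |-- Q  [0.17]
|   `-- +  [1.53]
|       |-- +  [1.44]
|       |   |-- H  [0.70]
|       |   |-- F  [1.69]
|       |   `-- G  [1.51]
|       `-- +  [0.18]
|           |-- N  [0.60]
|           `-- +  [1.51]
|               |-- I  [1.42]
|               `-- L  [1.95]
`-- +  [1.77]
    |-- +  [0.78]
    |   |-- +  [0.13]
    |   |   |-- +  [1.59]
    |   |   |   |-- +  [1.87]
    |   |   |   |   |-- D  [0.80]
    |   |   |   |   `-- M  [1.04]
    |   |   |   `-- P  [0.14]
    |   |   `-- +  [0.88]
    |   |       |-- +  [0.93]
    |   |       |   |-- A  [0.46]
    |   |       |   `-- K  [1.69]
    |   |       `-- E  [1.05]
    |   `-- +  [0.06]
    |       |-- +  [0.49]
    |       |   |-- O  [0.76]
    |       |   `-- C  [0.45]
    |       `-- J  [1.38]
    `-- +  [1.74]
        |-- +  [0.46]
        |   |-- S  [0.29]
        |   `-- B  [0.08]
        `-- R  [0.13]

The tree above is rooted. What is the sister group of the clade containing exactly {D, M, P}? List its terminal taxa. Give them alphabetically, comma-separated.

A, E, K

The clade containing exactly {D, M, P} attaches to the tree at the node subtending (((D,M),P),((A,K),E)).
The other lineage descending from that same node — the sister group — is ((A,K),E); its 3 tips in alphabetical order are the answer.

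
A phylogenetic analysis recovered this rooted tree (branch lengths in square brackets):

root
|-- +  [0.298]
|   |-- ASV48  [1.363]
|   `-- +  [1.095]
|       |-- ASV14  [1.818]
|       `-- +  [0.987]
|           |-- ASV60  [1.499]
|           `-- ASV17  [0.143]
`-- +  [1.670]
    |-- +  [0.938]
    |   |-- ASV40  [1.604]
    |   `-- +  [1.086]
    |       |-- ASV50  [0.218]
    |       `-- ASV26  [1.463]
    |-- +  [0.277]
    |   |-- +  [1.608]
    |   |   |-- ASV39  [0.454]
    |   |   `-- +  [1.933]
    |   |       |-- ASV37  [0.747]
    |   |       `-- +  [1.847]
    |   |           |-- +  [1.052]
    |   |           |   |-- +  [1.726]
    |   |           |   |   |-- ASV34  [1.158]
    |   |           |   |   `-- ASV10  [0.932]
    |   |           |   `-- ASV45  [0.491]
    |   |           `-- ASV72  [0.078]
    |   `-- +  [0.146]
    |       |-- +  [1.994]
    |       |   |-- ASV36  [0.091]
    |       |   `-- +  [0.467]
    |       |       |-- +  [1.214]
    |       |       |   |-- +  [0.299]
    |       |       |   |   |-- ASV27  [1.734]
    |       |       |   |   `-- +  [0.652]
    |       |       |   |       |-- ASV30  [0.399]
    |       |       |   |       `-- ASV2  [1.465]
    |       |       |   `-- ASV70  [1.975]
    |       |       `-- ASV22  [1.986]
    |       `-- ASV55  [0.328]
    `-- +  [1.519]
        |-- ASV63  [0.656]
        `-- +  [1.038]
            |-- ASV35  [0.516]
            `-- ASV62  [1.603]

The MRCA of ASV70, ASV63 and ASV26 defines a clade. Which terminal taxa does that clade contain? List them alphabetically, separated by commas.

Tracing ASV70: it sits inside ((ASV27,(ASV30,ASV2)),ASV70).
Tracing ASV63: it sits inside (ASV63,(ASV35,ASV62)).
Tracing ASV26: it sits inside (ASV50,ASV26).
The smallest clade enclosing all 3 is ((ASV40,(ASV50,ASV26)),((ASV39,(ASV37,(((ASV34,ASV10),ASV45),ASV72))),((ASV36,(((ASV27,(ASV30,ASV2)),ASV70),ASV22)),ASV55)),(ASV63,(ASV35,ASV62))); the answer is its 19 terminal taxa in alphabetical order.

ASV10, ASV2, ASV22, ASV26, ASV27, ASV30, ASV34, ASV35, ASV36, ASV37, ASV39, ASV40, ASV45, ASV50, ASV55, ASV62, ASV63, ASV70, ASV72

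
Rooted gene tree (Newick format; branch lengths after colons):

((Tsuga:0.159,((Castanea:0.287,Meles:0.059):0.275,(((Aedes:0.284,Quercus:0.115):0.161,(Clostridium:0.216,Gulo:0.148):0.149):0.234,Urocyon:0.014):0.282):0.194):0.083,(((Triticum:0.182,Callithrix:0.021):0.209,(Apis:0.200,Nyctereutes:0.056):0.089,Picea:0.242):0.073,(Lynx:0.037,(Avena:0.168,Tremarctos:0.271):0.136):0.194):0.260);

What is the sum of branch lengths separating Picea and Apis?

0.531

The path runs Picea → … → MRCA → … → Apis; the MRCA is the node subtending ((Triticum,Callithrix),(Apis,Nyctereutes),Picea).
Branch lengths along that path: 0.242 + 0.089 + 0.200 = 0.531.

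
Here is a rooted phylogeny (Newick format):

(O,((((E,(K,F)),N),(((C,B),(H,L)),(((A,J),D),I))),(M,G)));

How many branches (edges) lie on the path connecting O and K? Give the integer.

The MRCA of O and K is the root of the tree.
From O up to that node: 1 branch. From K up to the same node: 6 branches. Total: 1 + 6 = 7.

7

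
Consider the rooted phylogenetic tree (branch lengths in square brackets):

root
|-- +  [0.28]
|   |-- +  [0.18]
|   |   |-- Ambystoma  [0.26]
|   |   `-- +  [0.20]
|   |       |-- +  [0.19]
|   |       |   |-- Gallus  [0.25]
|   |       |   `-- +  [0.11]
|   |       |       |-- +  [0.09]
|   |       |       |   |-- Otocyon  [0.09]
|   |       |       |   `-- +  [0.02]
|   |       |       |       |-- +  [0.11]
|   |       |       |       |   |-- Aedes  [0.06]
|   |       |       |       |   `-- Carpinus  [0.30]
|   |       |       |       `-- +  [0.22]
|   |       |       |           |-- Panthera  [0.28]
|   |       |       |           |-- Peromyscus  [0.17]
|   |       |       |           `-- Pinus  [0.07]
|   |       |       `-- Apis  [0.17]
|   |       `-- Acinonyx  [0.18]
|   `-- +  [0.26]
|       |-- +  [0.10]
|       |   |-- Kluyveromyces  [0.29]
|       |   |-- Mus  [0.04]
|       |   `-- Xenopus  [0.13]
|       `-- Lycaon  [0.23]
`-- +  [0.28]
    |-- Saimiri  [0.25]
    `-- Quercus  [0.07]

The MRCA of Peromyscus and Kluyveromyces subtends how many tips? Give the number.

14

The MRCA of Peromyscus and Kluyveromyces is the node subtending ((Ambystoma,((Gallus,((Otocyon,((Aedes,Carpinus),(Panthera,Peromyscus,Pinus))),Apis)),Acinonyx)),((Kluyveromyces,Mus,Xenopus),Lycaon)).
That clade contains 14 terminal taxa: Acinonyx, Aedes, Ambystoma, Apis, Carpinus, Gallus, Kluyveromyces, Lycaon, Mus, Otocyon, Panthera, Peromyscus, Pinus, Xenopus.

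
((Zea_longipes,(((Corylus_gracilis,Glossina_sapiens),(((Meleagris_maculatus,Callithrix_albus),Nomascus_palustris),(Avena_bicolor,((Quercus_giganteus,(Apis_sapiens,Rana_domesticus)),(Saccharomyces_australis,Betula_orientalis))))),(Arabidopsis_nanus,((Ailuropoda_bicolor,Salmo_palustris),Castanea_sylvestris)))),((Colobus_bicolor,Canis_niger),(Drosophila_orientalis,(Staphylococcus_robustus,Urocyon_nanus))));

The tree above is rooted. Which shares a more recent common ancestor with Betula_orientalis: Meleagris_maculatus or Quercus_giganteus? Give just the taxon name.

Quercus_giganteus

The MRCA of Betula_orientalis and Quercus_giganteus subtends ((Quercus_giganteus,(Apis_sapiens,Rana_domesticus)),(Saccharomyces_australis,Betula_orientalis)) (5 taxa).
The MRCA of Betula_orientalis and Meleagris_maculatus subtends (((Meleagris_maculatus,Callithrix_albus),Nomascus_palustris),(Avena_bicolor,((Quercus_giganteus,(Apis_sapiens,Rana_domesticus)),(Saccharomyces_australis,Betula_orientalis)))) (9 taxa).
The first is nested inside the second, so Betula_orientalis shares a more recent common ancestor with Quercus_giganteus.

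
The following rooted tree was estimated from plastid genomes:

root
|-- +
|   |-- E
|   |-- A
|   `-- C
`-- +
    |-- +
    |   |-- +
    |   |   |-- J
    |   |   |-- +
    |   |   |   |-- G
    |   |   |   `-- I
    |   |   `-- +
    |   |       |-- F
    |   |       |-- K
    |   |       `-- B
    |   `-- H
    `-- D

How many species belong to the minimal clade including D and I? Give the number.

8

The MRCA of D and I is the node subtending (((J,(G,I),(F,K,B)),H),D).
That clade contains 8 terminal taxa: B, D, F, G, H, I, J, K.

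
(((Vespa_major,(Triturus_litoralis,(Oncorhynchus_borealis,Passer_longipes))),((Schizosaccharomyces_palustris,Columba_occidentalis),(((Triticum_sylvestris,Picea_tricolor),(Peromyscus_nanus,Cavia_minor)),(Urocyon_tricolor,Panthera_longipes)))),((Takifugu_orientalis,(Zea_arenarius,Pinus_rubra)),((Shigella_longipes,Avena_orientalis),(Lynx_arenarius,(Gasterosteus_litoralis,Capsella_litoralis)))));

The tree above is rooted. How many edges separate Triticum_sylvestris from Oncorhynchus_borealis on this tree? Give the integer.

9

The MRCA of Triticum_sylvestris and Oncorhynchus_borealis is the node subtending ((Vespa_major,(Triturus_litoralis,(Oncorhynchus_borealis,Passer_longipes))),((Schizosaccharomyces_palustris,Columba_occidentalis),(((Triticum_sylvestris,Picea_tricolor),(Peromyscus_nanus,Cavia_minor)),(Urocyon_tricolor,Panthera_longipes)))).
From Triticum_sylvestris up to that node: 5 branches. From Oncorhynchus_borealis up to the same node: 4 branches. Total: 5 + 4 = 9.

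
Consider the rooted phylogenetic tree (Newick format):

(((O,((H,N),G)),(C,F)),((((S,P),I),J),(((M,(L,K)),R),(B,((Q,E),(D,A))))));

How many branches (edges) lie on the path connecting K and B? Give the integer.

The MRCA of K and B is the node subtending (((M,(L,K)),R),(B,((Q,E),(D,A)))).
From K up to that node: 4 branches. From B up to the same node: 2 branches. Total: 4 + 2 = 6.

6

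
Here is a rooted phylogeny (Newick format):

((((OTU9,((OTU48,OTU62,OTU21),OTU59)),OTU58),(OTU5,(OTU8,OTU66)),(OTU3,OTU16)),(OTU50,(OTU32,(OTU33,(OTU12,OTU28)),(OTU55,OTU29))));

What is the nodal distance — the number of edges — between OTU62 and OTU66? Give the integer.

8

The MRCA of OTU62 and OTU66 is the node subtending (((OTU9,((OTU48,OTU62,OTU21),OTU59)),OTU58),(OTU5,(OTU8,OTU66)),(OTU3,OTU16)).
From OTU62 up to that node: 5 branches. From OTU66 up to the same node: 3 branches. Total: 5 + 3 = 8.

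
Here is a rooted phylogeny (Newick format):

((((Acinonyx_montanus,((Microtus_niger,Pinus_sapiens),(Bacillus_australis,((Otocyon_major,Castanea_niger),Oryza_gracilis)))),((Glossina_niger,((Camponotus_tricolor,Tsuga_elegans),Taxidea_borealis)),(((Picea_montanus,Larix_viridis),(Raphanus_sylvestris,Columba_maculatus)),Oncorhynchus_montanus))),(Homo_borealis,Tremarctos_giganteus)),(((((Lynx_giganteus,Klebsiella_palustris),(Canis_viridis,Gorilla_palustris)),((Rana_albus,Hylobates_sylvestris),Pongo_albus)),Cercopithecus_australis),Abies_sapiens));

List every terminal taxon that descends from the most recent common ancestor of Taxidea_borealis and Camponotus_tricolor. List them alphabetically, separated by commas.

Camponotus_tricolor, Taxidea_borealis, Tsuga_elegans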